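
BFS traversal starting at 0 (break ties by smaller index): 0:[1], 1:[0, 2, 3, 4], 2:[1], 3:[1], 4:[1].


BFS queue: start with [0]
Visit order: [0, 1, 2, 3, 4]


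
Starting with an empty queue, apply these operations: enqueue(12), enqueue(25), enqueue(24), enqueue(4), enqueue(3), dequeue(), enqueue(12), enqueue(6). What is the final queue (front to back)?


enqueue(12) -> [12]
enqueue(25) -> [12, 25]
enqueue(24) -> [12, 25, 24]
enqueue(4) -> [12, 25, 24, 4]
enqueue(3) -> [12, 25, 24, 4, 3]
dequeue() returns 12 -> [25, 24, 4, 3]
enqueue(12) -> [25, 24, 4, 3, 12]
enqueue(6) -> [25, 24, 4, 3, 12, 6]
Final queue (front to back): [25, 24, 4, 3, 12, 6]


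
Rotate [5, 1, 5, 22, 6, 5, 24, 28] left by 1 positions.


Left rotate by 1: [1, 5, 22, 6, 5, 24, 28, 5]


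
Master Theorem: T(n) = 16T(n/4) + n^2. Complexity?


a=16, b=4, c=2. log_4(16)=2 = c=2. Case 2: O(n^c log n) = O(n^2 log n)
Complexity: O(n^2 log n)


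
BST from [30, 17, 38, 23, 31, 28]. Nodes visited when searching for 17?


BST root = 30
Search for 17: compare at each node
Path: [30, 17]


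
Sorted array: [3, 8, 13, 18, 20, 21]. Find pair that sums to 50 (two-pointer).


Two pointers: lo=0, hi=5
No pair sums to 50


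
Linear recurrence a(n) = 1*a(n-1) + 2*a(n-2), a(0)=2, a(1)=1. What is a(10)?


Build bottom-up:
...a(8)=257, a(9)=511, a(10)=1*511+2*257=1025


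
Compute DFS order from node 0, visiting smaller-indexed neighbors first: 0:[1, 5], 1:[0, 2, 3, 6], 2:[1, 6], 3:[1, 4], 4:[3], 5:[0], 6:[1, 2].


DFS stack-based: start with [0]
Visit order: [0, 1, 2, 6, 3, 4, 5]


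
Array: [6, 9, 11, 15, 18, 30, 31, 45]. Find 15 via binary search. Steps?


Search for 15:
[0,7] mid=3 arr[3]=15
Total: 1 comparisons


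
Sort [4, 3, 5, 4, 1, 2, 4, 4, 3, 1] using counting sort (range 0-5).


Count array: [0, 2, 1, 2, 4, 1]
Reconstruct: [1, 1, 2, 3, 3, 4, 4, 4, 4, 5]


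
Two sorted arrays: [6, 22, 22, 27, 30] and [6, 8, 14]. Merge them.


Compare heads, take smaller each step.
Merged: [6, 6, 8, 14, 22, 22, 27, 30]


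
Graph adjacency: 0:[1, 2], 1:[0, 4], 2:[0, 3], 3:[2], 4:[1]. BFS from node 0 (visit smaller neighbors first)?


BFS queue: start with [0]
Visit order: [0, 1, 2, 4, 3]


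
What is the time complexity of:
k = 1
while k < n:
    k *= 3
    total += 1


Per nesting level: O(log n) = O(log n)
Complexity: O(log n)


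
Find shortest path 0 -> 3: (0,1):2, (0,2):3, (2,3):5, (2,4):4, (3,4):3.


Dijkstra from 0:
Distances: {0: 0, 1: 2, 2: 3, 3: 8, 4: 7}
Shortest distance to 3 = 8, path = [0, 2, 3]


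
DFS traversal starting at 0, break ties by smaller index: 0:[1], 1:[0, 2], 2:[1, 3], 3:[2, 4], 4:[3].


DFS stack-based: start with [0]
Visit order: [0, 1, 2, 3, 4]


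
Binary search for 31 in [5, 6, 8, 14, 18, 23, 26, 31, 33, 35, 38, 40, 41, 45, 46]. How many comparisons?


Search for 31:
[0,14] mid=7 arr[7]=31
Total: 1 comparisons


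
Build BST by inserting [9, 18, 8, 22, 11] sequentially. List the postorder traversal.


Root = 9; build tree by BST insertion.
Postorder traversal: [8, 11, 22, 18, 9]


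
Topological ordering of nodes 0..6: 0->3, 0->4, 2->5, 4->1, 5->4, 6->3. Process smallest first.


Kahn's algorithm, process smallest node first
Order: [0, 2, 5, 4, 1, 6, 3]


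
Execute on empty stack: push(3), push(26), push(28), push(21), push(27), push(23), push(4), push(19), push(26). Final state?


push(3) -> [3]
push(26) -> [3, 26]
push(28) -> [3, 26, 28]
push(21) -> [3, 26, 28, 21]
push(27) -> [3, 26, 28, 21, 27]
push(23) -> [3, 26, 28, 21, 27, 23]
push(4) -> [3, 26, 28, 21, 27, 23, 4]
push(19) -> [3, 26, 28, 21, 27, 23, 4, 19]
push(26) -> [3, 26, 28, 21, 27, 23, 4, 19, 26]
Final stack (bottom to top): [3, 26, 28, 21, 27, 23, 4, 19, 26]


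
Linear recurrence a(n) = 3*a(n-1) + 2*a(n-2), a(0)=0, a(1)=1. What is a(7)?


Build bottom-up:
...a(5)=139, a(6)=495, a(7)=3*495+2*139=1763


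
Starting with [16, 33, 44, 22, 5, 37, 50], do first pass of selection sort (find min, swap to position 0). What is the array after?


After one pass: [5, 33, 44, 22, 16, 37, 50]


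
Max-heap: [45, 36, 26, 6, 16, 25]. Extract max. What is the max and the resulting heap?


Max = 45
Replace root with last, heapify down
Resulting heap: [36, 25, 26, 6, 16]


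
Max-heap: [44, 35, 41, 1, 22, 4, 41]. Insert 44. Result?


Append 44: [44, 35, 41, 1, 22, 4, 41, 44]
Bubble up: swap idx 7(44) with idx 3(1); swap idx 3(44) with idx 1(35)
Result: [44, 44, 41, 35, 22, 4, 41, 1]


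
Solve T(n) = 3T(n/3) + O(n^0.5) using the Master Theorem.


a=3, b=3, c=0.5. log_3(3)=1 > c=0.5. Case 1: O(n^log_b(a)) = O(n)
Complexity: O(n)


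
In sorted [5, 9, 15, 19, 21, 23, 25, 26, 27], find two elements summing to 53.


Two pointers: lo=0, hi=8
Found pair: (26, 27) summing to 53


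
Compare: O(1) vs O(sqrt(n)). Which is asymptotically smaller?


constant grows slower than sublinear
O(1) is asymptotically smaller; O(sqrt(n)) grows faster


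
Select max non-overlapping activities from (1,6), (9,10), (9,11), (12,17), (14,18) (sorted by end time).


Greedy: pick earliest-ending, then skip overlaps.
Selected (3 activities): [(1, 6), (9, 10), (12, 17)]


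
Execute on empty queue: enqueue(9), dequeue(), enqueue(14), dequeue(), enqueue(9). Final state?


enqueue(9) -> [9]
dequeue() returns 9 -> []
enqueue(14) -> [14]
dequeue() returns 14 -> []
enqueue(9) -> [9]
Final queue (front to back): [9]


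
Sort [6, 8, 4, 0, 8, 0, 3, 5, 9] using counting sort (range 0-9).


Count array: [2, 0, 0, 1, 1, 1, 1, 0, 2, 1]
Reconstruct: [0, 0, 3, 4, 5, 6, 8, 8, 9]


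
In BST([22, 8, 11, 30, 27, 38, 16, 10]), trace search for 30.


BST root = 22
Search for 30: compare at each node
Path: [22, 30]


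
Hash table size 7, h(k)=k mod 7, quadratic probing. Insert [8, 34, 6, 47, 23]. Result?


Insertions: 8->slot 1; 34->slot 6; 6->slot 0; 47->slot 5; 23->slot 2
Table: [6, 8, 23, None, None, 47, 34]


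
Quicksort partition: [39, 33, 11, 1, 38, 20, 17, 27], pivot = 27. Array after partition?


Elements <= 27 go left of pivot.
Result: [11, 1, 20, 17, 27, 39, 33, 38], pivot at index 4


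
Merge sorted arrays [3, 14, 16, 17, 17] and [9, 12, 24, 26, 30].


Compare heads, take smaller each step.
Merged: [3, 9, 12, 14, 16, 17, 17, 24, 26, 30]


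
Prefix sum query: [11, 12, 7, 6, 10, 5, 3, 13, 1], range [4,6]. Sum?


Prefix sums: [0, 11, 23, 30, 36, 46, 51, 54, 67, 68]
Sum[4..6] = prefix[7] - prefix[4] = 54 - 36 = 18


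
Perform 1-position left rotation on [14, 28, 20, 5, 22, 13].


Left rotate by 1: [28, 20, 5, 22, 13, 14]


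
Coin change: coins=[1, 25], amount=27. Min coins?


dp[0]=0; dp[i]=1+min(dp[i-c] for c in coins)
...dp[22]=22, dp[23]=23, dp[24]=24, dp[25]=1, dp[26]=2, dp[27]=3
Minimum coins for 27 = 3


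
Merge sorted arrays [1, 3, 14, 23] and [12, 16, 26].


Compare heads, take smaller each step.
Merged: [1, 3, 12, 14, 16, 23, 26]


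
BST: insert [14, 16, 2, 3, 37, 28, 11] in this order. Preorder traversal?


Root = 14; build tree by BST insertion.
Preorder traversal: [14, 2, 3, 11, 16, 37, 28]


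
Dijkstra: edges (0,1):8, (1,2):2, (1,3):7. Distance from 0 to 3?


Dijkstra from 0:
Distances: {0: 0, 1: 8, 2: 10, 3: 15}
Shortest distance to 3 = 15, path = [0, 1, 3]


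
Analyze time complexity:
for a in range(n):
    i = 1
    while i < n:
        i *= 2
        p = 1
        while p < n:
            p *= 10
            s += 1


Per nesting level: O(n) * O(log n) * O(log n) = O(n (log n)^2)
Complexity: O(n (log n)^2)


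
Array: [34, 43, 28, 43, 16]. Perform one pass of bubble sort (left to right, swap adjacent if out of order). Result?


After one pass: [34, 28, 43, 16, 43]


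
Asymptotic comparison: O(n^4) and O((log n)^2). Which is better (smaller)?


polylogarithmic grows slower than quartic
O((log n)^2) is asymptotically smaller; O(n^4) grows faster


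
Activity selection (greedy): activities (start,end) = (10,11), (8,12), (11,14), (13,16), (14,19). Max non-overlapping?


Greedy: pick earliest-ending, then skip overlaps.
Selected (3 activities): [(10, 11), (11, 14), (14, 19)]


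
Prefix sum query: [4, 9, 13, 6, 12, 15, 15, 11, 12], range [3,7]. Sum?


Prefix sums: [0, 4, 13, 26, 32, 44, 59, 74, 85, 97]
Sum[3..7] = prefix[8] - prefix[3] = 85 - 26 = 59


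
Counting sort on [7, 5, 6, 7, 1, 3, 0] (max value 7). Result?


Count array: [1, 1, 0, 1, 0, 1, 1, 2]
Reconstruct: [0, 1, 3, 5, 6, 7, 7]


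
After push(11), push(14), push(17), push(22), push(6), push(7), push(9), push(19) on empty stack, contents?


push(11) -> [11]
push(14) -> [11, 14]
push(17) -> [11, 14, 17]
push(22) -> [11, 14, 17, 22]
push(6) -> [11, 14, 17, 22, 6]
push(7) -> [11, 14, 17, 22, 6, 7]
push(9) -> [11, 14, 17, 22, 6, 7, 9]
push(19) -> [11, 14, 17, 22, 6, 7, 9, 19]
Final stack (bottom to top): [11, 14, 17, 22, 6, 7, 9, 19]


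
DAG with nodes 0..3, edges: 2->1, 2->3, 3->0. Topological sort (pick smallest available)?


Kahn's algorithm, process smallest node first
Order: [2, 1, 3, 0]


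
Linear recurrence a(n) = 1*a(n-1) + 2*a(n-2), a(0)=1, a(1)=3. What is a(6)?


Build bottom-up:
...a(4)=21, a(5)=43, a(6)=1*43+2*21=85


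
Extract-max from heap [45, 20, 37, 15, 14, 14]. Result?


Max = 45
Replace root with last, heapify down
Resulting heap: [37, 20, 14, 15, 14]


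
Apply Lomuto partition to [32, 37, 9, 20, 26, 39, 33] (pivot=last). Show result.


Elements <= 33 go left of pivot.
Result: [32, 9, 20, 26, 33, 39, 37], pivot at index 4


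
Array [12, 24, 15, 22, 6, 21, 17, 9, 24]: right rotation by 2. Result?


Right rotate by 2: [9, 24, 12, 24, 15, 22, 6, 21, 17]


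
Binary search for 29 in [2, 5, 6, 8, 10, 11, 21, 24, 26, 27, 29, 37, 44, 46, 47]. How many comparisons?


Search for 29:
[0,14] mid=7 arr[7]=24
[8,14] mid=11 arr[11]=37
[8,10] mid=9 arr[9]=27
[10,10] mid=10 arr[10]=29
Total: 4 comparisons


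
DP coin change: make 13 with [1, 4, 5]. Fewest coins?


dp[0]=0; dp[i]=1+min(dp[i-c] for c in coins)
...dp[8]=2, dp[9]=2, dp[10]=2, dp[11]=3, dp[12]=3, dp[13]=3
Minimum coins for 13 = 3


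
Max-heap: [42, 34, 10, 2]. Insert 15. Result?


Append 15: [42, 34, 10, 2, 15]
Bubble up: no swaps needed
Result: [42, 34, 10, 2, 15]


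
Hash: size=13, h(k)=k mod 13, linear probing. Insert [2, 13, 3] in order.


Insertions: 2->slot 2; 13->slot 0; 3->slot 3
Table: [13, None, 2, 3, None, None, None, None, None, None, None, None, None]


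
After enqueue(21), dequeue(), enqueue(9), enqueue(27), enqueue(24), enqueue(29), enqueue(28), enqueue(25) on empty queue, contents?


enqueue(21) -> [21]
dequeue() returns 21 -> []
enqueue(9) -> [9]
enqueue(27) -> [9, 27]
enqueue(24) -> [9, 27, 24]
enqueue(29) -> [9, 27, 24, 29]
enqueue(28) -> [9, 27, 24, 29, 28]
enqueue(25) -> [9, 27, 24, 29, 28, 25]
Final queue (front to back): [9, 27, 24, 29, 28, 25]


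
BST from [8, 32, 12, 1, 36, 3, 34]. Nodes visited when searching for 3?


BST root = 8
Search for 3: compare at each node
Path: [8, 1, 3]


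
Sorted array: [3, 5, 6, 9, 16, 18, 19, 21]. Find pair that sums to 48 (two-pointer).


Two pointers: lo=0, hi=7
No pair sums to 48


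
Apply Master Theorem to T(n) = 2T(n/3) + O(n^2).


a=2, b=3, c=2. log_3(2)=0.631 < c=2. Case 3: O(n^c) = O(n^2)
Complexity: O(n^2)


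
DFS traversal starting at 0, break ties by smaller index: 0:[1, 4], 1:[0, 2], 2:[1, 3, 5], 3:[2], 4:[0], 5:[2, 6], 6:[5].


DFS stack-based: start with [0]
Visit order: [0, 1, 2, 3, 5, 6, 4]


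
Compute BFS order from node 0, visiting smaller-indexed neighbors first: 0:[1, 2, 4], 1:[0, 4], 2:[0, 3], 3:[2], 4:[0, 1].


BFS queue: start with [0]
Visit order: [0, 1, 2, 4, 3]


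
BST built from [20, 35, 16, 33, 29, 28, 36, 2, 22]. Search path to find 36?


BST root = 20
Search for 36: compare at each node
Path: [20, 35, 36]


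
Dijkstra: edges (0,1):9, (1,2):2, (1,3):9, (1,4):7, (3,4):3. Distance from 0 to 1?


Dijkstra from 0:
Distances: {0: 0, 1: 9, 2: 11, 3: 18, 4: 16}
Shortest distance to 1 = 9, path = [0, 1]


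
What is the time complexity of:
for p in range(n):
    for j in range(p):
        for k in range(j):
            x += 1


Per nesting level: O(n) * O(n) [triangular over p] * O(n) [triangular over j] = O(n^3)
Complexity: O(n^3)


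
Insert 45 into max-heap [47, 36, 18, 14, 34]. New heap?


Append 45: [47, 36, 18, 14, 34, 45]
Bubble up: swap idx 5(45) with idx 2(18)
Result: [47, 36, 45, 14, 34, 18]


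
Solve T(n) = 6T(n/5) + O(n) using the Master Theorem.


a=6, b=5, c=1. log_5(6)=1.113 > c=1. Case 1: O(n^log_b(a)) = O(n^1.113)
Complexity: O(n^1.113)


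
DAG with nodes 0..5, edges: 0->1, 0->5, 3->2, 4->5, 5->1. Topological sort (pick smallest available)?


Kahn's algorithm, process smallest node first
Order: [0, 3, 2, 4, 5, 1]


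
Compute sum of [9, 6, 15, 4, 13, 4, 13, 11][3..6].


Prefix sums: [0, 9, 15, 30, 34, 47, 51, 64, 75]
Sum[3..6] = prefix[7] - prefix[3] = 64 - 30 = 34


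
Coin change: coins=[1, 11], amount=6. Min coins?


dp[0]=0; dp[i]=1+min(dp[i-c] for c in coins)
...dp[1]=1, dp[2]=2, dp[3]=3, dp[4]=4, dp[5]=5, dp[6]=6
Minimum coins for 6 = 6


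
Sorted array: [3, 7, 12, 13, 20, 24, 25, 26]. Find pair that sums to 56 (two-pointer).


Two pointers: lo=0, hi=7
No pair sums to 56


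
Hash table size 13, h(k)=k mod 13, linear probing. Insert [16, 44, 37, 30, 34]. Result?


Insertions: 16->slot 3; 44->slot 5; 37->slot 11; 30->slot 4; 34->slot 8
Table: [None, None, None, 16, 30, 44, None, None, 34, None, None, 37, None]


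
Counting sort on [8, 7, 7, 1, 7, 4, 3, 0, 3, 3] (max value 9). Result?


Count array: [1, 1, 0, 3, 1, 0, 0, 3, 1, 0]
Reconstruct: [0, 1, 3, 3, 3, 4, 7, 7, 7, 8]


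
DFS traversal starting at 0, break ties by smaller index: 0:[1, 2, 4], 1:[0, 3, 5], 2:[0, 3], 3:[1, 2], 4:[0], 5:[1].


DFS stack-based: start with [0]
Visit order: [0, 1, 3, 2, 5, 4]


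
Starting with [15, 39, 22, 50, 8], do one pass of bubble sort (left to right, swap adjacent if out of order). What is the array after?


After one pass: [15, 22, 39, 8, 50]


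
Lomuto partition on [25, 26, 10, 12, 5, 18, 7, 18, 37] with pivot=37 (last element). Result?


Elements <= 37 go left of pivot.
Result: [25, 26, 10, 12, 5, 18, 7, 18, 37], pivot at index 8


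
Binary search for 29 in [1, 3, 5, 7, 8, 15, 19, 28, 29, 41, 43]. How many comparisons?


Search for 29:
[0,10] mid=5 arr[5]=15
[6,10] mid=8 arr[8]=29
Total: 2 comparisons


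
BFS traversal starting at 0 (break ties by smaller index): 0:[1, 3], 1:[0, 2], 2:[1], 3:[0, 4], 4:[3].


BFS queue: start with [0]
Visit order: [0, 1, 3, 2, 4]


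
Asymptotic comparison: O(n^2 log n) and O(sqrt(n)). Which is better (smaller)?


sublinear grows slower than n^2 log n
O(sqrt(n)) is asymptotically smaller; O(n^2 log n) grows faster


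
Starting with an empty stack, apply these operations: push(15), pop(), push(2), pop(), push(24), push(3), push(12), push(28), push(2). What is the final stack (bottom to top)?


push(15) -> [15]
pop() returns 15 -> []
push(2) -> [2]
pop() returns 2 -> []
push(24) -> [24]
push(3) -> [24, 3]
push(12) -> [24, 3, 12]
push(28) -> [24, 3, 12, 28]
push(2) -> [24, 3, 12, 28, 2]
Final stack (bottom to top): [24, 3, 12, 28, 2]


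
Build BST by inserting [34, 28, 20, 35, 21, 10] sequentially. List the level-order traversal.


Root = 34; build tree by BST insertion.
Level-Order traversal: [34, 28, 35, 20, 10, 21]


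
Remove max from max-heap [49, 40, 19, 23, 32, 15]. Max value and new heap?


Max = 49
Replace root with last, heapify down
Resulting heap: [40, 32, 19, 23, 15]


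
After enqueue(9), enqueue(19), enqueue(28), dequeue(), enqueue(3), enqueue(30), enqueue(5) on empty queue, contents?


enqueue(9) -> [9]
enqueue(19) -> [9, 19]
enqueue(28) -> [9, 19, 28]
dequeue() returns 9 -> [19, 28]
enqueue(3) -> [19, 28, 3]
enqueue(30) -> [19, 28, 3, 30]
enqueue(5) -> [19, 28, 3, 30, 5]
Final queue (front to back): [19, 28, 3, 30, 5]


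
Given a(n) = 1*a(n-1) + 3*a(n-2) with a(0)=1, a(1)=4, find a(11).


Build bottom-up:
...a(9)=2683, a(10)=6160, a(11)=1*6160+3*2683=14209


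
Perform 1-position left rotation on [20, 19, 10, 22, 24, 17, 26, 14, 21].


Left rotate by 1: [19, 10, 22, 24, 17, 26, 14, 21, 20]


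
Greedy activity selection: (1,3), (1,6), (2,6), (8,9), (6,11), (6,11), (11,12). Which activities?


Greedy: pick earliest-ending, then skip overlaps.
Selected (3 activities): [(1, 3), (8, 9), (11, 12)]


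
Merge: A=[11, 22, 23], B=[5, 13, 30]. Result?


Compare heads, take smaller each step.
Merged: [5, 11, 13, 22, 23, 30]


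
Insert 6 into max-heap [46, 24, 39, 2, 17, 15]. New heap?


Append 6: [46, 24, 39, 2, 17, 15, 6]
Bubble up: no swaps needed
Result: [46, 24, 39, 2, 17, 15, 6]


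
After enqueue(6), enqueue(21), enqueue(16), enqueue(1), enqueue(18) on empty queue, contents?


enqueue(6) -> [6]
enqueue(21) -> [6, 21]
enqueue(16) -> [6, 21, 16]
enqueue(1) -> [6, 21, 16, 1]
enqueue(18) -> [6, 21, 16, 1, 18]
Final queue (front to back): [6, 21, 16, 1, 18]


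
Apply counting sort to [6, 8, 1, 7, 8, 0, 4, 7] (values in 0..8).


Count array: [1, 1, 0, 0, 1, 0, 1, 2, 2]
Reconstruct: [0, 1, 4, 6, 7, 7, 8, 8]


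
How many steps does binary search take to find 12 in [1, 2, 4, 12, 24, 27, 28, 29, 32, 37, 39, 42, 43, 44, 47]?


Search for 12:
[0,14] mid=7 arr[7]=29
[0,6] mid=3 arr[3]=12
Total: 2 comparisons


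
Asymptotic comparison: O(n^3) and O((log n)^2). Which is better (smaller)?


polylogarithmic grows slower than cubic
O((log n)^2) is asymptotically smaller; O(n^3) grows faster


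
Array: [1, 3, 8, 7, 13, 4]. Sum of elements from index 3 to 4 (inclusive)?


Prefix sums: [0, 1, 4, 12, 19, 32, 36]
Sum[3..4] = prefix[5] - prefix[3] = 32 - 12 = 20


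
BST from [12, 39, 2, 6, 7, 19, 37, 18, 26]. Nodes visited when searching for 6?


BST root = 12
Search for 6: compare at each node
Path: [12, 2, 6]


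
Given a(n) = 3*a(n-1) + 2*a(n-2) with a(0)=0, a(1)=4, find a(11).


Build bottom-up:
...a(9)=89452, a(10)=318588, a(11)=3*318588+2*89452=1134668


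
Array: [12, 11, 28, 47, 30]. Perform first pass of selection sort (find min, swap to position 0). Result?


After one pass: [11, 12, 28, 47, 30]


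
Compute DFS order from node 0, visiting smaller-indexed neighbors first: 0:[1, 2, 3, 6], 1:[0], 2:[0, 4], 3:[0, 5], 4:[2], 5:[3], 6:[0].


DFS stack-based: start with [0]
Visit order: [0, 1, 2, 4, 3, 5, 6]


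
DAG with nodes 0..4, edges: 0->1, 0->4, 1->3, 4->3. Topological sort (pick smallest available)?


Kahn's algorithm, process smallest node first
Order: [0, 1, 2, 4, 3]


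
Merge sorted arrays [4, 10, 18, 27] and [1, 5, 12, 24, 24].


Compare heads, take smaller each step.
Merged: [1, 4, 5, 10, 12, 18, 24, 24, 27]


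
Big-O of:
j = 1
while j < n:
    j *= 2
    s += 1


Per nesting level: O(log n) = O(log n)
Complexity: O(log n)


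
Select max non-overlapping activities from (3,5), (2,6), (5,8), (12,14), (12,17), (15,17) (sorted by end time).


Greedy: pick earliest-ending, then skip overlaps.
Selected (4 activities): [(3, 5), (5, 8), (12, 14), (15, 17)]


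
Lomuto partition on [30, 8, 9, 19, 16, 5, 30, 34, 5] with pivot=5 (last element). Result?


Elements <= 5 go left of pivot.
Result: [5, 5, 9, 19, 16, 30, 30, 34, 8], pivot at index 1


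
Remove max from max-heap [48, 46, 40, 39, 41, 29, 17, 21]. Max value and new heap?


Max = 48
Replace root with last, heapify down
Resulting heap: [46, 41, 40, 39, 21, 29, 17]


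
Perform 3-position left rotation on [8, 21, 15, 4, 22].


Left rotate by 3: [4, 22, 8, 21, 15]


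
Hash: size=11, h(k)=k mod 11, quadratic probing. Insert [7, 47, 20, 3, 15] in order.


Insertions: 7->slot 7; 47->slot 3; 20->slot 9; 3->slot 4; 15->slot 5
Table: [None, None, None, 47, 3, 15, None, 7, None, 20, None]


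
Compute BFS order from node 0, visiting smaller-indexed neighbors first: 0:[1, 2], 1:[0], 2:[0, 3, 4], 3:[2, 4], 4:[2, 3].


BFS queue: start with [0]
Visit order: [0, 1, 2, 3, 4]


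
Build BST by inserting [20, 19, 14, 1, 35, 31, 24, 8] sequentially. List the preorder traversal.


Root = 20; build tree by BST insertion.
Preorder traversal: [20, 19, 14, 1, 8, 35, 31, 24]


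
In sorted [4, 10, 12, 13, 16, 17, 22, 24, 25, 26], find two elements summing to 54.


Two pointers: lo=0, hi=9
No pair sums to 54


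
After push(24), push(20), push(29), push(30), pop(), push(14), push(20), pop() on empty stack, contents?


push(24) -> [24]
push(20) -> [24, 20]
push(29) -> [24, 20, 29]
push(30) -> [24, 20, 29, 30]
pop() returns 30 -> [24, 20, 29]
push(14) -> [24, 20, 29, 14]
push(20) -> [24, 20, 29, 14, 20]
pop() returns 20 -> [24, 20, 29, 14]
Final stack (bottom to top): [24, 20, 29, 14]


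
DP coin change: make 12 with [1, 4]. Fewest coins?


dp[0]=0; dp[i]=1+min(dp[i-c] for c in coins)
...dp[7]=4, dp[8]=2, dp[9]=3, dp[10]=4, dp[11]=5, dp[12]=3
Minimum coins for 12 = 3


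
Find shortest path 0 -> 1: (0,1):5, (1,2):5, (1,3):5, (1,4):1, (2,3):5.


Dijkstra from 0:
Distances: {0: 0, 1: 5, 2: 10, 3: 10, 4: 6}
Shortest distance to 1 = 5, path = [0, 1]


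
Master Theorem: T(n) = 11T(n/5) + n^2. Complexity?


a=11, b=5, c=2. log_5(11)=1.490 < c=2. Case 3: O(n^c) = O(n^2)
Complexity: O(n^2)


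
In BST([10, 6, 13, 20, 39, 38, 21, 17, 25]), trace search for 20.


BST root = 10
Search for 20: compare at each node
Path: [10, 13, 20]


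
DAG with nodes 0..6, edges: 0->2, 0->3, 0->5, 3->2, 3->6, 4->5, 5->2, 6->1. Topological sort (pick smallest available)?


Kahn's algorithm, process smallest node first
Order: [0, 3, 4, 5, 2, 6, 1]


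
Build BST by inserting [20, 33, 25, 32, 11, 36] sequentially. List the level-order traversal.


Root = 20; build tree by BST insertion.
Level-Order traversal: [20, 11, 33, 25, 36, 32]


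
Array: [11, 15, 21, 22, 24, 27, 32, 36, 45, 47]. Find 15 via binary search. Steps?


Search for 15:
[0,9] mid=4 arr[4]=24
[0,3] mid=1 arr[1]=15
Total: 2 comparisons


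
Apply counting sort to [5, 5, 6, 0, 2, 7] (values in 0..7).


Count array: [1, 0, 1, 0, 0, 2, 1, 1]
Reconstruct: [0, 2, 5, 5, 6, 7]


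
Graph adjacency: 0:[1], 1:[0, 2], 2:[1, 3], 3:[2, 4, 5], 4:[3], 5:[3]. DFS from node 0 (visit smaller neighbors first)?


DFS stack-based: start with [0]
Visit order: [0, 1, 2, 3, 4, 5]


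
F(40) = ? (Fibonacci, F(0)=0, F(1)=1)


F(n)=F(n-1)+F(n-2)
...F(38)=39088169, F(39)=63245986, F(40)=102334155


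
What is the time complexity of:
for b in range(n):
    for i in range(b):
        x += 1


Per nesting level: O(n) * O(n) [triangular over b] = O(n^2)
Complexity: O(n^2)


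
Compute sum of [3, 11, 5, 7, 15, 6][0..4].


Prefix sums: [0, 3, 14, 19, 26, 41, 47]
Sum[0..4] = prefix[5] - prefix[0] = 41 - 0 = 41


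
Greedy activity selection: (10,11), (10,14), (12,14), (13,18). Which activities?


Greedy: pick earliest-ending, then skip overlaps.
Selected (2 activities): [(10, 11), (12, 14)]


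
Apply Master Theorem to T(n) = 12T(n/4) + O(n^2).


a=12, b=4, c=2. log_4(12)=1.792 < c=2. Case 3: O(n^c) = O(n^2)
Complexity: O(n^2)


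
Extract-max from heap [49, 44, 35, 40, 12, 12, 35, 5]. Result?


Max = 49
Replace root with last, heapify down
Resulting heap: [44, 40, 35, 5, 12, 12, 35]


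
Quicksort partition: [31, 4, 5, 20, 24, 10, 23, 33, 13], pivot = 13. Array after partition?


Elements <= 13 go left of pivot.
Result: [4, 5, 10, 13, 24, 31, 23, 33, 20], pivot at index 3


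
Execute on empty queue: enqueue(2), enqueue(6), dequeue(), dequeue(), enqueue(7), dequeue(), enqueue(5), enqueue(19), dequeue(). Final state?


enqueue(2) -> [2]
enqueue(6) -> [2, 6]
dequeue() returns 2 -> [6]
dequeue() returns 6 -> []
enqueue(7) -> [7]
dequeue() returns 7 -> []
enqueue(5) -> [5]
enqueue(19) -> [5, 19]
dequeue() returns 5 -> [19]
Final queue (front to back): [19]


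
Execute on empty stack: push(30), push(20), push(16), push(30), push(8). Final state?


push(30) -> [30]
push(20) -> [30, 20]
push(16) -> [30, 20, 16]
push(30) -> [30, 20, 16, 30]
push(8) -> [30, 20, 16, 30, 8]
Final stack (bottom to top): [30, 20, 16, 30, 8]


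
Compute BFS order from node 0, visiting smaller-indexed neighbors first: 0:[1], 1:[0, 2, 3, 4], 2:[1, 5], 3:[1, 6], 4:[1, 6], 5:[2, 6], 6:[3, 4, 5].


BFS queue: start with [0]
Visit order: [0, 1, 2, 3, 4, 5, 6]


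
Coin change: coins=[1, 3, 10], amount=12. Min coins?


dp[0]=0; dp[i]=1+min(dp[i-c] for c in coins)
...dp[7]=3, dp[8]=4, dp[9]=3, dp[10]=1, dp[11]=2, dp[12]=3
Minimum coins for 12 = 3


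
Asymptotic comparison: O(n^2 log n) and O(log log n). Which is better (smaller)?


double-logarithmic grows slower than n^2 log n
O(log log n) is asymptotically smaller; O(n^2 log n) grows faster


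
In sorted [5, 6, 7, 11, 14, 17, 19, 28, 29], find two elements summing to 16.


Two pointers: lo=0, hi=8
Found pair: (5, 11) summing to 16


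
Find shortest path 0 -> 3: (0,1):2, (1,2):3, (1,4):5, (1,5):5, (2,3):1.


Dijkstra from 0:
Distances: {0: 0, 1: 2, 2: 5, 3: 6, 4: 7, 5: 7}
Shortest distance to 3 = 6, path = [0, 1, 2, 3]


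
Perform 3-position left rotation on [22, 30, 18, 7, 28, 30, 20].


Left rotate by 3: [7, 28, 30, 20, 22, 30, 18]


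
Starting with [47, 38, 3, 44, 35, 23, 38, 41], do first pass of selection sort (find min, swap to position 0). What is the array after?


After one pass: [3, 38, 47, 44, 35, 23, 38, 41]


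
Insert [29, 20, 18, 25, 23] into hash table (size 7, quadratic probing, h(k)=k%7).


Insertions: 29->slot 1; 20->slot 6; 18->slot 4; 25->slot 5; 23->slot 2
Table: [None, 29, 23, None, 18, 25, 20]


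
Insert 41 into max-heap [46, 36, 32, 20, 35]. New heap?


Append 41: [46, 36, 32, 20, 35, 41]
Bubble up: swap idx 5(41) with idx 2(32)
Result: [46, 36, 41, 20, 35, 32]


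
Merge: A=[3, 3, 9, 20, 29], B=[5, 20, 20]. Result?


Compare heads, take smaller each step.
Merged: [3, 3, 5, 9, 20, 20, 20, 29]


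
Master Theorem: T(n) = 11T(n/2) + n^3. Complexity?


a=11, b=2, c=3. log_2(11)=3.459 > c=3. Case 1: O(n^log_b(a)) = O(n^3.459)
Complexity: O(n^3.459)


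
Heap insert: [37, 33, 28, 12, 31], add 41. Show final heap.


Append 41: [37, 33, 28, 12, 31, 41]
Bubble up: swap idx 5(41) with idx 2(28); swap idx 2(41) with idx 0(37)
Result: [41, 33, 37, 12, 31, 28]


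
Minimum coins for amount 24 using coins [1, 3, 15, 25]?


dp[0]=0; dp[i]=1+min(dp[i-c] for c in coins)
...dp[19]=3, dp[20]=4, dp[21]=3, dp[22]=4, dp[23]=5, dp[24]=4
Minimum coins for 24 = 4


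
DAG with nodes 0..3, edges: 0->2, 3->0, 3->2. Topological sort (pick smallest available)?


Kahn's algorithm, process smallest node first
Order: [1, 3, 0, 2]


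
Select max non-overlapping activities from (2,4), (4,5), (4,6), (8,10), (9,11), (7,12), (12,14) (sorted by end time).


Greedy: pick earliest-ending, then skip overlaps.
Selected (4 activities): [(2, 4), (4, 5), (8, 10), (12, 14)]


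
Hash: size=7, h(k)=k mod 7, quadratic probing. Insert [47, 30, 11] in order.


Insertions: 47->slot 5; 30->slot 2; 11->slot 4
Table: [None, None, 30, None, 11, 47, None]


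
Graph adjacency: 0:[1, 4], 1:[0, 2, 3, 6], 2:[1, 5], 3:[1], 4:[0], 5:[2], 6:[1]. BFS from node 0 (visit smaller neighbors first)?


BFS queue: start with [0]
Visit order: [0, 1, 4, 2, 3, 6, 5]


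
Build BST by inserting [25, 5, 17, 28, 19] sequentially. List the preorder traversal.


Root = 25; build tree by BST insertion.
Preorder traversal: [25, 5, 17, 19, 28]


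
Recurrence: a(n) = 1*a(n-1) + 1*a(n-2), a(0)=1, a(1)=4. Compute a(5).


Build bottom-up:
...a(3)=9, a(4)=14, a(5)=1*14+1*9=23


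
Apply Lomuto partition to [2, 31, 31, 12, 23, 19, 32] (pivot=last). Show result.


Elements <= 32 go left of pivot.
Result: [2, 31, 31, 12, 23, 19, 32], pivot at index 6


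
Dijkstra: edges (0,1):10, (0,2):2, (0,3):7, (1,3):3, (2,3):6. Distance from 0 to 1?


Dijkstra from 0:
Distances: {0: 0, 1: 10, 2: 2, 3: 7}
Shortest distance to 1 = 10, path = [0, 1]


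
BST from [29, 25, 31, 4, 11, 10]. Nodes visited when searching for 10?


BST root = 29
Search for 10: compare at each node
Path: [29, 25, 4, 11, 10]


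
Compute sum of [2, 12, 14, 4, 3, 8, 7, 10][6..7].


Prefix sums: [0, 2, 14, 28, 32, 35, 43, 50, 60]
Sum[6..7] = prefix[8] - prefix[6] = 60 - 43 = 17


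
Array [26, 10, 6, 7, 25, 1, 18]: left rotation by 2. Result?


Left rotate by 2: [6, 7, 25, 1, 18, 26, 10]


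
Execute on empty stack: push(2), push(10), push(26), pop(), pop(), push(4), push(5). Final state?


push(2) -> [2]
push(10) -> [2, 10]
push(26) -> [2, 10, 26]
pop() returns 26 -> [2, 10]
pop() returns 10 -> [2]
push(4) -> [2, 4]
push(5) -> [2, 4, 5]
Final stack (bottom to top): [2, 4, 5]


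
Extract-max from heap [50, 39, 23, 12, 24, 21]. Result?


Max = 50
Replace root with last, heapify down
Resulting heap: [39, 24, 23, 12, 21]


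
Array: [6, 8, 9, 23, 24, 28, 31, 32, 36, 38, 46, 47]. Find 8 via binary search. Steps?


Search for 8:
[0,11] mid=5 arr[5]=28
[0,4] mid=2 arr[2]=9
[0,1] mid=0 arr[0]=6
[1,1] mid=1 arr[1]=8
Total: 4 comparisons


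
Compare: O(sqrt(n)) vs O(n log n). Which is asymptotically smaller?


sublinear grows slower than linearithmic
O(sqrt(n)) is asymptotically smaller; O(n log n) grows faster


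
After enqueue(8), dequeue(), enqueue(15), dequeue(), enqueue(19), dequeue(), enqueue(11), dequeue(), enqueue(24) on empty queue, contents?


enqueue(8) -> [8]
dequeue() returns 8 -> []
enqueue(15) -> [15]
dequeue() returns 15 -> []
enqueue(19) -> [19]
dequeue() returns 19 -> []
enqueue(11) -> [11]
dequeue() returns 11 -> []
enqueue(24) -> [24]
Final queue (front to back): [24]


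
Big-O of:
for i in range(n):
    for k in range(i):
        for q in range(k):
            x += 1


Per nesting level: O(n) * O(n) [triangular over i] * O(n) [triangular over k] = O(n^3)
Complexity: O(n^3)


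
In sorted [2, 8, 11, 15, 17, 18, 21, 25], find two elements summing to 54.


Two pointers: lo=0, hi=7
No pair sums to 54


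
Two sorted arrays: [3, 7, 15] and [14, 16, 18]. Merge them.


Compare heads, take smaller each step.
Merged: [3, 7, 14, 15, 16, 18]


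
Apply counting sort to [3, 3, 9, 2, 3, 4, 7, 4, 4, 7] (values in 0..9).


Count array: [0, 0, 1, 3, 3, 0, 0, 2, 0, 1]
Reconstruct: [2, 3, 3, 3, 4, 4, 4, 7, 7, 9]


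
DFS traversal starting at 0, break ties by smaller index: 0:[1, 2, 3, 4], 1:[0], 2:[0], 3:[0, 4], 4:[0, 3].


DFS stack-based: start with [0]
Visit order: [0, 1, 2, 3, 4]


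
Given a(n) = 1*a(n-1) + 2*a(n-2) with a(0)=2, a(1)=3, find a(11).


Build bottom-up:
...a(9)=853, a(10)=1707, a(11)=1*1707+2*853=3413


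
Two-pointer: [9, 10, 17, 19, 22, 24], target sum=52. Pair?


Two pointers: lo=0, hi=5
No pair sums to 52


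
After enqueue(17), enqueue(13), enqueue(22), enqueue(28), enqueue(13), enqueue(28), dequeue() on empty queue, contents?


enqueue(17) -> [17]
enqueue(13) -> [17, 13]
enqueue(22) -> [17, 13, 22]
enqueue(28) -> [17, 13, 22, 28]
enqueue(13) -> [17, 13, 22, 28, 13]
enqueue(28) -> [17, 13, 22, 28, 13, 28]
dequeue() returns 17 -> [13, 22, 28, 13, 28]
Final queue (front to back): [13, 22, 28, 13, 28]


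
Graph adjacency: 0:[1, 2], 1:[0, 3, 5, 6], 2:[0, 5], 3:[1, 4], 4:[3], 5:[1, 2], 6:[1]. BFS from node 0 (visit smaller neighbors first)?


BFS queue: start with [0]
Visit order: [0, 1, 2, 3, 5, 6, 4]


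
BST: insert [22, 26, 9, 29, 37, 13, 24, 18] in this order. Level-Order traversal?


Root = 22; build tree by BST insertion.
Level-Order traversal: [22, 9, 26, 13, 24, 29, 18, 37]


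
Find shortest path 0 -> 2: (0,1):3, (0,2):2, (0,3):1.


Dijkstra from 0:
Distances: {0: 0, 1: 3, 2: 2, 3: 1}
Shortest distance to 2 = 2, path = [0, 2]


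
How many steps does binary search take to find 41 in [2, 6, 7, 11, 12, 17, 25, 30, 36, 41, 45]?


Search for 41:
[0,10] mid=5 arr[5]=17
[6,10] mid=8 arr[8]=36
[9,10] mid=9 arr[9]=41
Total: 3 comparisons


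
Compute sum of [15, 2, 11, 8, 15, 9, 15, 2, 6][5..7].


Prefix sums: [0, 15, 17, 28, 36, 51, 60, 75, 77, 83]
Sum[5..7] = prefix[8] - prefix[5] = 77 - 51 = 26


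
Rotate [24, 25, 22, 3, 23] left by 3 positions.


Left rotate by 3: [3, 23, 24, 25, 22]


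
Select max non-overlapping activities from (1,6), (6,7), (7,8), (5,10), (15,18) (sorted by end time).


Greedy: pick earliest-ending, then skip overlaps.
Selected (4 activities): [(1, 6), (6, 7), (7, 8), (15, 18)]


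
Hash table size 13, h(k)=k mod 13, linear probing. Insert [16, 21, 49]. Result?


Insertions: 16->slot 3; 21->slot 8; 49->slot 10
Table: [None, None, None, 16, None, None, None, None, 21, None, 49, None, None]


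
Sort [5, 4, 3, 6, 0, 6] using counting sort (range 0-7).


Count array: [1, 0, 0, 1, 1, 1, 2, 0]
Reconstruct: [0, 3, 4, 5, 6, 6]


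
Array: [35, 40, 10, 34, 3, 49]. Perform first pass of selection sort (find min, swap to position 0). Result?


After one pass: [3, 40, 10, 34, 35, 49]


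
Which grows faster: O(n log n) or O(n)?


linear grows slower than linearithmic
O(n) is asymptotically smaller; O(n log n) grows faster


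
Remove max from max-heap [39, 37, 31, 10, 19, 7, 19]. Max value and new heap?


Max = 39
Replace root with last, heapify down
Resulting heap: [37, 19, 31, 10, 19, 7]


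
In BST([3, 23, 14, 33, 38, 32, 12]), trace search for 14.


BST root = 3
Search for 14: compare at each node
Path: [3, 23, 14]


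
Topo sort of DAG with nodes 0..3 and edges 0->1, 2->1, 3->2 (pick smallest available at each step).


Kahn's algorithm, process smallest node first
Order: [0, 3, 2, 1]


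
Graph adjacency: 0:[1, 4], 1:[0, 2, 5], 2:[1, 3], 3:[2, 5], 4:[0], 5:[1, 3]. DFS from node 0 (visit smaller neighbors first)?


DFS stack-based: start with [0]
Visit order: [0, 1, 2, 3, 5, 4]


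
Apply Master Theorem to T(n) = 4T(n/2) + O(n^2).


a=4, b=2, c=2. log_2(4)=2 = c=2. Case 2: O(n^c log n) = O(n^2 log n)
Complexity: O(n^2 log n)


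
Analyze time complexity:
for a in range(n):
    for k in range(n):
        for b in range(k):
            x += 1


Per nesting level: O(n) * O(n) * O(n) [triangular over k] = O(n^3)
Complexity: O(n^3)


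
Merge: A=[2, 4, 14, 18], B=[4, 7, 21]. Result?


Compare heads, take smaller each step.
Merged: [2, 4, 4, 7, 14, 18, 21]


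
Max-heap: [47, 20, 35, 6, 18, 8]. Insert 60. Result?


Append 60: [47, 20, 35, 6, 18, 8, 60]
Bubble up: swap idx 6(60) with idx 2(35); swap idx 2(60) with idx 0(47)
Result: [60, 20, 47, 6, 18, 8, 35]


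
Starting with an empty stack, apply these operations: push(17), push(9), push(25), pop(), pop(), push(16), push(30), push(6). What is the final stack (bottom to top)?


push(17) -> [17]
push(9) -> [17, 9]
push(25) -> [17, 9, 25]
pop() returns 25 -> [17, 9]
pop() returns 9 -> [17]
push(16) -> [17, 16]
push(30) -> [17, 16, 30]
push(6) -> [17, 16, 30, 6]
Final stack (bottom to top): [17, 16, 30, 6]


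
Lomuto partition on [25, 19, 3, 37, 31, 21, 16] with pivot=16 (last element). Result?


Elements <= 16 go left of pivot.
Result: [3, 16, 25, 37, 31, 21, 19], pivot at index 1


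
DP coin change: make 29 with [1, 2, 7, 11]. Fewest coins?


dp[0]=0; dp[i]=1+min(dp[i-c] for c in coins)
...dp[24]=3, dp[25]=3, dp[26]=4, dp[27]=4, dp[28]=4, dp[29]=3
Minimum coins for 29 = 3


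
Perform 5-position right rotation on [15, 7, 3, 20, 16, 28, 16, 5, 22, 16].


Right rotate by 5: [28, 16, 5, 22, 16, 15, 7, 3, 20, 16]


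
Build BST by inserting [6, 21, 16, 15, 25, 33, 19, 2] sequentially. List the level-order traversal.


Root = 6; build tree by BST insertion.
Level-Order traversal: [6, 2, 21, 16, 25, 15, 19, 33]


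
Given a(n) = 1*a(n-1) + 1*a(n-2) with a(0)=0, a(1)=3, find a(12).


Build bottom-up:
...a(10)=165, a(11)=267, a(12)=1*267+1*165=432


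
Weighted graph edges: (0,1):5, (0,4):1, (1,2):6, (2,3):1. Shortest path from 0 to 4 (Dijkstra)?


Dijkstra from 0:
Distances: {0: 0, 1: 5, 2: 11, 3: 12, 4: 1}
Shortest distance to 4 = 1, path = [0, 4]


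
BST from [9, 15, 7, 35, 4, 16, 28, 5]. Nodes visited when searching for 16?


BST root = 9
Search for 16: compare at each node
Path: [9, 15, 35, 16]


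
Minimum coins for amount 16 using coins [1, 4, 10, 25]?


dp[0]=0; dp[i]=1+min(dp[i-c] for c in coins)
...dp[11]=2, dp[12]=3, dp[13]=4, dp[14]=2, dp[15]=3, dp[16]=4
Minimum coins for 16 = 4


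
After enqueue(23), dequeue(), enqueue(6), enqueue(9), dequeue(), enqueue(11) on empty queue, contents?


enqueue(23) -> [23]
dequeue() returns 23 -> []
enqueue(6) -> [6]
enqueue(9) -> [6, 9]
dequeue() returns 6 -> [9]
enqueue(11) -> [9, 11]
Final queue (front to back): [9, 11]


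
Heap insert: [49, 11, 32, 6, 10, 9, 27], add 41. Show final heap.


Append 41: [49, 11, 32, 6, 10, 9, 27, 41]
Bubble up: swap idx 7(41) with idx 3(6); swap idx 3(41) with idx 1(11)
Result: [49, 41, 32, 11, 10, 9, 27, 6]


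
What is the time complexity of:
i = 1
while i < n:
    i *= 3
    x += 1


Per nesting level: O(log n) = O(log n)
Complexity: O(log n)


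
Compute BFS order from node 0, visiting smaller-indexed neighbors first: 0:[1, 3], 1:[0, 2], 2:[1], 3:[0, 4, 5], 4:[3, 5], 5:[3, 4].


BFS queue: start with [0]
Visit order: [0, 1, 3, 2, 4, 5]


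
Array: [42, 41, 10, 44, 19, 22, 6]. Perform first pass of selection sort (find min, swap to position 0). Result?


After one pass: [6, 41, 10, 44, 19, 22, 42]


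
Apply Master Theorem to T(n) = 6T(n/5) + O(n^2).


a=6, b=5, c=2. log_5(6)=1.113 < c=2. Case 3: O(n^c) = O(n^2)
Complexity: O(n^2)


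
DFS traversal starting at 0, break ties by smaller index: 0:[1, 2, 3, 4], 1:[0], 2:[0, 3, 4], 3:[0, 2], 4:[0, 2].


DFS stack-based: start with [0]
Visit order: [0, 1, 2, 3, 4]


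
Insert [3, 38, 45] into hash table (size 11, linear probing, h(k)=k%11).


Insertions: 3->slot 3; 38->slot 5; 45->slot 1
Table: [None, 45, None, 3, None, 38, None, None, None, None, None]


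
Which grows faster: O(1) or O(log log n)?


constant grows slower than double-logarithmic
O(1) is asymptotically smaller; O(log log n) grows faster


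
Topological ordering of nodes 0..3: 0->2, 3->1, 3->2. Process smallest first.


Kahn's algorithm, process smallest node first
Order: [0, 3, 1, 2]


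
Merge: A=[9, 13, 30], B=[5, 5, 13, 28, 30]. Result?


Compare heads, take smaller each step.
Merged: [5, 5, 9, 13, 13, 28, 30, 30]


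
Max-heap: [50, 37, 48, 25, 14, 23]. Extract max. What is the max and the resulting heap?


Max = 50
Replace root with last, heapify down
Resulting heap: [48, 37, 23, 25, 14]


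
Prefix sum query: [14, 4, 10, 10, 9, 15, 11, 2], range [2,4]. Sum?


Prefix sums: [0, 14, 18, 28, 38, 47, 62, 73, 75]
Sum[2..4] = prefix[5] - prefix[2] = 47 - 18 = 29


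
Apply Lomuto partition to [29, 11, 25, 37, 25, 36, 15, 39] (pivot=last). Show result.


Elements <= 39 go left of pivot.
Result: [29, 11, 25, 37, 25, 36, 15, 39], pivot at index 7


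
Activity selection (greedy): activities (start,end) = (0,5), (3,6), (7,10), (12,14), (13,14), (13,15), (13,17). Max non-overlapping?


Greedy: pick earliest-ending, then skip overlaps.
Selected (3 activities): [(0, 5), (7, 10), (12, 14)]


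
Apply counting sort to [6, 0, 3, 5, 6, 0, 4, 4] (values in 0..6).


Count array: [2, 0, 0, 1, 2, 1, 2]
Reconstruct: [0, 0, 3, 4, 4, 5, 6, 6]
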